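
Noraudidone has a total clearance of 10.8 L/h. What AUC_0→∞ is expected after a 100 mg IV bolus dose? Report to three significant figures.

AUC_0→∞ = Dose_iv / CL
        = 100 / 10.8 = 9.25926 mg/L·h

AUC = 9.26 mg/L·h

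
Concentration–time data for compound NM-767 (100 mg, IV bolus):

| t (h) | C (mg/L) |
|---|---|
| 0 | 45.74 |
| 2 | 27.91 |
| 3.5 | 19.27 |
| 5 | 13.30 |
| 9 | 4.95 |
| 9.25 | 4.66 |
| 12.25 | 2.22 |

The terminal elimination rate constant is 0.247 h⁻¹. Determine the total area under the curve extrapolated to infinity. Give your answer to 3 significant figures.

Trapezoidal AUC_0→12.25:
  [0→2]: (45.74+27.91)/2 × 2 = 73.65
  [2→3.5]: (27.91+19.27)/2 × 1.5 = 35.385
  [3.5→5]: (19.27+13.30)/2 × 1.5 = 24.4275
  [5→9]: (13.30+4.95)/2 × 4 = 36.5
  [9→9.25]: (4.95+4.66)/2 × 0.25 = 1.20125
  [9.25→12.25]: (4.66+2.22)/2 × 3 = 10.32
  Sum = 181.48375 mg/L·h
Extrapolated tail: C_last / k_e = 2.22 / 0.247 = 8.988
AUC_0→∞ = 181.48375 + 8.988 = 190.47175 mg/L·h

AUC = 190 mg/L·h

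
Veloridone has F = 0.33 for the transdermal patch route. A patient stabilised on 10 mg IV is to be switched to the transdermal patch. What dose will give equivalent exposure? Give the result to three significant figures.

D_transdermal = 30.3 mg

For equal systemic exposure: F × D_ev = D_iv
D_ev = D_iv / F = 10 / 0.33 = 30.303 mg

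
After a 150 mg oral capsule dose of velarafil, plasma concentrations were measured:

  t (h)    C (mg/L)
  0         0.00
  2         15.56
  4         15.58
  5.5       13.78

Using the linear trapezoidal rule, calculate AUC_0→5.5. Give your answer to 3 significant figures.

AUC = 68.7 mg/L·h

Trapezoidal AUC_0→5.5:
  [0→2]: (0.00+15.56)/2 × 2 = 15.56
  [2→4]: (15.56+15.58)/2 × 2 = 31.14
  [4→5.5]: (15.58+13.78)/2 × 1.5 = 22.02
  Sum = 68.72 mg/L·h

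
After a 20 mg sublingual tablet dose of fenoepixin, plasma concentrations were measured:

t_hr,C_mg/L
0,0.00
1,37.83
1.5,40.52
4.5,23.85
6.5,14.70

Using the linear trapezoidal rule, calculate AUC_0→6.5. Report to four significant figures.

Trapezoidal AUC_0→6.5:
  [0→1]: (0.00+37.83)/2 × 1 = 18.915
  [1→1.5]: (37.83+40.52)/2 × 0.5 = 19.5875
  [1.5→4.5]: (40.52+23.85)/2 × 3 = 96.555
  [4.5→6.5]: (23.85+14.70)/2 × 2 = 38.55
  Sum = 173.6075 mg/L·hr

AUC = 173.6 mg/L·hr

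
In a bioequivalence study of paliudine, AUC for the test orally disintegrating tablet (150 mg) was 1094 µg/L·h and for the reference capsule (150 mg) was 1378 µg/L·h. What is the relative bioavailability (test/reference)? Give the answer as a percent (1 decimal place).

F_rel = (AUC_test/D_test) / (AUC_ref/D_ref)
      = (1094/150) / (1378/150)
      = 7.29333 / 9.18667 = 0.7939 = 79.39%

F_rel = 79.4%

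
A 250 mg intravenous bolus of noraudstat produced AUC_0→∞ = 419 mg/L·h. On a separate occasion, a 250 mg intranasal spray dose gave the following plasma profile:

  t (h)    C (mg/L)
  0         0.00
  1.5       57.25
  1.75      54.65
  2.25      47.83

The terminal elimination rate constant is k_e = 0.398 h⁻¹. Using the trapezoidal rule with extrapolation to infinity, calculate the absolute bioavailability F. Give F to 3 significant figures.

Trapezoidal AUC_0→2.25 (intranasal spray):
  [0→1.5]: (0.00+57.25)/2 × 1.5 = 42.9375
  [1.5→1.75]: (57.25+54.65)/2 × 0.25 = 13.9875
  [1.75→2.25]: (54.65+47.83)/2 × 0.5 = 25.62
  Sum = 82.545 mg/L·h
Tail: C_last/k_e = 47.83/0.398 = 120.176
AUC_0→∞ (intranasal spray) = 82.545 + 120.176 = 202.721 mg/L·h
F = (AUC_ev/D_ev)/(AUC_iv/D_iv) = (202.721/250)/(419/250) = 0.810884/1.676 = 0.4838

F = 0.484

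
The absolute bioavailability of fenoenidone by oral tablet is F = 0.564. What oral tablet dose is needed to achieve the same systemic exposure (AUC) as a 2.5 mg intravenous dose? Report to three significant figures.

D_oral = 4.43 mg

For equal systemic exposure: F × D_ev = D_iv
D_ev = D_iv / F = 2.5 / 0.564 = 4.43262 mg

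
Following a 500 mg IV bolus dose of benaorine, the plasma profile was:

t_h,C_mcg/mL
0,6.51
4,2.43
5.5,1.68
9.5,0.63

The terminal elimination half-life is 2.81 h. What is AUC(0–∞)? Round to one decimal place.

Trapezoidal AUC_0→9.5:
  [0→4]: (6.51+2.43)/2 × 4 = 17.88
  [4→5.5]: (2.43+1.68)/2 × 1.5 = 3.0825
  [5.5→9.5]: (1.68+0.63)/2 × 4 = 4.62
  Sum = 25.5825 mcg/mL·h
k_e = ln2 / t½ = 0.693147 / 2.81 = 0.2467 h^-1
Extrapolated tail: C_last / k_e = 0.63 / 0.2467 = 2.554
AUC_0→∞ = 25.5825 + 2.554 = 28.1365 mcg/mL·h

AUC = 28.1 mcg/mL·h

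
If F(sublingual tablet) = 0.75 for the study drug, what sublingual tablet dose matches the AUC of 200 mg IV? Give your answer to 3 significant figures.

D_sublingual = 267 mg

For equal systemic exposure: F × D_ev = D_iv
D_ev = D_iv / F = 200 / 0.75 = 266.667 mg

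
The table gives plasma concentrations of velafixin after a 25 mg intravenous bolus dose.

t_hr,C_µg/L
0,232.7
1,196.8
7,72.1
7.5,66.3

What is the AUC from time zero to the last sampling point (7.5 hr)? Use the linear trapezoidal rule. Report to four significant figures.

Trapezoidal AUC_0→7.5:
  [0→1]: (232.7+196.8)/2 × 1 = 214.75
  [1→7]: (196.8+72.1)/2 × 6 = 806.7
  [7→7.5]: (72.1+66.3)/2 × 0.5 = 34.6
  Sum = 1056.05 µg/L·hr

AUC = 1056 µg/L·hr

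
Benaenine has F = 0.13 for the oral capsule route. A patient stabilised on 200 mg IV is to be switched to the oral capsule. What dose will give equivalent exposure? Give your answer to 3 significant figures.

For equal systemic exposure: F × D_ev = D_iv
D_ev = D_iv / F = 200 / 0.13 = 1538.46 mg

D_oral = 1540 mg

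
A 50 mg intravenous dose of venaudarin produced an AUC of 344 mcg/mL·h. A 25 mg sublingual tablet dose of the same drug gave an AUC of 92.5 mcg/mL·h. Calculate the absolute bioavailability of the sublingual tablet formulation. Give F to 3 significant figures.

F = 0.538

F = (AUC_ev / D_ev) / (AUC_iv / D_iv)
  = (92.5/25) / (344/50)
  = 3.7 / 6.88 = 0.5378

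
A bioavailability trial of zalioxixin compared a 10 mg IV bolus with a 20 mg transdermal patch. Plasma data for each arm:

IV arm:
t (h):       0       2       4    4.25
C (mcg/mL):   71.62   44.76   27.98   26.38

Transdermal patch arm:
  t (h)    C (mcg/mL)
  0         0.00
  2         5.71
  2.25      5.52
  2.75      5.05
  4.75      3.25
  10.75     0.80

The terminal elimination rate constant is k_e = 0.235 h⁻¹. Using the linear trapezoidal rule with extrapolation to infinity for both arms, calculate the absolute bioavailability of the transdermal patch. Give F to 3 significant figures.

F = 0.0545

Trapezoidal AUC_0→4.25 (IV):
  [0→2]: (71.62+44.76)/2 × 2 = 116.38
  [2→4]: (44.76+27.98)/2 × 2 = 72.74
  [4→4.25]: (27.98+26.38)/2 × 0.25 = 6.795
  Sum = 195.915 mcg/mL·h
IV tail: 26.38/0.235 = 112.255; AUC_iv,0→∞ = 195.915 + 112.255 = 308.17 mcg/mL·h
Trapezoidal AUC_0→10.75 (transdermal patch):
  [0→2]: (0.00+5.71)/2 × 2 = 5.71
  [2→2.25]: (5.71+5.52)/2 × 0.25 = 1.40375
  [2.25→2.75]: (5.52+5.05)/2 × 0.5 = 2.6425
  [2.75→4.75]: (5.05+3.25)/2 × 2 = 8.3
  [4.75→10.75]: (3.25+0.80)/2 × 6 = 12.15
  Sum = 30.20625 mcg/mL·h
transdermal patch tail: 0.80/0.235 = 3.404; AUC_ev,0→∞ = 30.20625 + 3.404 = 33.61025 mcg/mL·h
F = (AUC_ev/D_ev)/(AUC_iv/D_iv) = (33.61025/20)/(308.17/10) = 1.6805125/30.817 = 0.0545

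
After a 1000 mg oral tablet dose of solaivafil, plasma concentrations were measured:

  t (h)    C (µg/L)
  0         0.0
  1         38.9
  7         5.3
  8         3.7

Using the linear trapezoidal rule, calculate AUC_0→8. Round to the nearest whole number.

AUC = 157 µg/L·h

Trapezoidal AUC_0→8:
  [0→1]: (0.0+38.9)/2 × 1 = 19.45
  [1→7]: (38.9+5.3)/2 × 6 = 132.6
  [7→8]: (5.3+3.7)/2 × 1 = 4.5
  Sum = 156.55 µg/L·h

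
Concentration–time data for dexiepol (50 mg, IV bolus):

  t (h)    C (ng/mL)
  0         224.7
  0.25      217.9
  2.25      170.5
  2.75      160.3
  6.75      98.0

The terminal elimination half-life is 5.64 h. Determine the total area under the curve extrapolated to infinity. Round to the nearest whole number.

AUC = 1840 ng/mL·h

Trapezoidal AUC_0→6.75:
  [0→0.25]: (224.7+217.9)/2 × 0.25 = 55.325
  [0.25→2.25]: (217.9+170.5)/2 × 2 = 388.4
  [2.25→2.75]: (170.5+160.3)/2 × 0.5 = 82.7
  [2.75→6.75]: (160.3+98.0)/2 × 4 = 516.6
  Sum = 1043.025 ng/mL·h
k_e = ln2 / t½ = 0.693147 / 5.64 = 0.1229 h^-1
Extrapolated tail: C_last / k_e = 98.0 / 0.1229 = 797.396
AUC_0→∞ = 1043.025 + 797.396 = 1840.421 ng/mL·h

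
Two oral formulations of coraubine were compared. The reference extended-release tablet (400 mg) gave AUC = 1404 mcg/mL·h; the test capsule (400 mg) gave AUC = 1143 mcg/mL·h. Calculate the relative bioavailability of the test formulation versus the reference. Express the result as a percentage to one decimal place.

F_rel = (AUC_test/D_test) / (AUC_ref/D_ref)
      = (1143/400) / (1404/400)
      = 2.8575 / 3.51 = 0.8141 = 81.41%

F_rel = 81.4%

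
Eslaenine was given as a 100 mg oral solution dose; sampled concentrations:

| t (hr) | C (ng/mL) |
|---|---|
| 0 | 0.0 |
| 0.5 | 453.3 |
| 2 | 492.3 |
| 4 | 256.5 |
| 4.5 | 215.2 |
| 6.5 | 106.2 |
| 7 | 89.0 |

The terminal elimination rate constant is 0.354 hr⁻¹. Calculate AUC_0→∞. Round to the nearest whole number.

Trapezoidal AUC_0→7:
  [0→0.5]: (0.0+453.3)/2 × 0.5 = 113.325
  [0.5→2]: (453.3+492.3)/2 × 1.5 = 709.2
  [2→4]: (492.3+256.5)/2 × 2 = 748.8
  [4→4.5]: (256.5+215.2)/2 × 0.5 = 117.925
  [4.5→6.5]: (215.2+106.2)/2 × 2 = 321.4
  [6.5→7]: (106.2+89.0)/2 × 0.5 = 48.8
  Sum = 2059.45 ng/mL·hr
Extrapolated tail: C_last / k_e = 89.0 / 0.354 = 251.412
AUC_0→∞ = 2059.45 + 251.412 = 2310.862 ng/mL·hr

AUC = 2311 ng/mL·hr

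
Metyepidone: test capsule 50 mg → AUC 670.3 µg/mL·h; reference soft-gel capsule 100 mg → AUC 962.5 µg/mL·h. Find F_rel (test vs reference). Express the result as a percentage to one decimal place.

F_rel = (AUC_test/D_test) / (AUC_ref/D_ref)
      = (670.3/50) / (962.5/100)
      = 13.406 / 9.625 = 1.3928 = 139.28%

F_rel = 139.3%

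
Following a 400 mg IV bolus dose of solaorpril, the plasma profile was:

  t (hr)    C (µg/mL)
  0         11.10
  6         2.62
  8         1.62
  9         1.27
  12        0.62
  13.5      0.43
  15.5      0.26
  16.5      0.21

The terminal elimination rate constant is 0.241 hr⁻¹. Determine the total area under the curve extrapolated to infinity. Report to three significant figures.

AUC = 52.3 µg/mL·hr

Trapezoidal AUC_0→16.5:
  [0→6]: (11.10+2.62)/2 × 6 = 41.16
  [6→8]: (2.62+1.62)/2 × 2 = 4.24
  [8→9]: (1.62+1.27)/2 × 1 = 1.445
  [9→12]: (1.27+0.62)/2 × 3 = 2.835
  [12→13.5]: (0.62+0.43)/2 × 1.5 = 0.7875
  [13.5→15.5]: (0.43+0.26)/2 × 2 = 0.69
  [15.5→16.5]: (0.26+0.21)/2 × 1 = 0.235
  Sum = 51.3925 µg/mL·hr
Extrapolated tail: C_last / k_e = 0.21 / 0.241 = 0.871
AUC_0→∞ = 51.3925 + 0.871 = 52.2635 µg/mL·hr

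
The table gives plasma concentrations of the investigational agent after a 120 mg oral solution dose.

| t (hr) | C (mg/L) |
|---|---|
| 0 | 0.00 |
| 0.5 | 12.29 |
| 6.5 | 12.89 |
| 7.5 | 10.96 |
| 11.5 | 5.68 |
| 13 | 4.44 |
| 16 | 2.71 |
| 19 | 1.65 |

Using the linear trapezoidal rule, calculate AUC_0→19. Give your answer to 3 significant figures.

Trapezoidal AUC_0→19:
  [0→0.5]: (0.00+12.29)/2 × 0.5 = 3.0725
  [0.5→6.5]: (12.29+12.89)/2 × 6 = 75.54
  [6.5→7.5]: (12.89+10.96)/2 × 1 = 11.925
  [7.5→11.5]: (10.96+5.68)/2 × 4 = 33.28
  [11.5→13]: (5.68+4.44)/2 × 1.5 = 7.59
  [13→16]: (4.44+2.71)/2 × 3 = 10.725
  [16→19]: (2.71+1.65)/2 × 3 = 6.54
  Sum = 148.6725 mg/L·hr

AUC = 149 mg/L·hr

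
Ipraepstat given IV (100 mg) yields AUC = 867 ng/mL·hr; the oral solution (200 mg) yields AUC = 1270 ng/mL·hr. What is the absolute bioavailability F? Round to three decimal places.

F = (AUC_ev / D_ev) / (AUC_iv / D_iv)
  = (1270/200) / (867/100)
  = 6.35 / 8.67 = 0.7324

F = 0.732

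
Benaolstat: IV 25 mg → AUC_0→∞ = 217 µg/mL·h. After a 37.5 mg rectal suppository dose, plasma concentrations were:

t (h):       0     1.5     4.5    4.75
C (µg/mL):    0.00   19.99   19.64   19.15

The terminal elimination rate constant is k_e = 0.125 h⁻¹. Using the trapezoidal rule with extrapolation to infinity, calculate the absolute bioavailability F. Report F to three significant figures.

F = 0.714

Trapezoidal AUC_0→4.75 (rectal suppository):
  [0→1.5]: (0.00+19.99)/2 × 1.5 = 14.9925
  [1.5→4.5]: (19.99+19.64)/2 × 3 = 59.445
  [4.5→4.75]: (19.64+19.15)/2 × 0.25 = 4.84875
  Sum = 79.28625 µg/mL·h
Tail: C_last/k_e = 19.15/0.125 = 153.200
AUC_0→∞ (rectal suppository) = 79.28625 + 153.200 = 232.48625 µg/mL·h
F = (AUC_ev/D_ev)/(AUC_iv/D_iv) = (232.48625/37.5)/(217/25) = 6.19963/8.68 = 0.7142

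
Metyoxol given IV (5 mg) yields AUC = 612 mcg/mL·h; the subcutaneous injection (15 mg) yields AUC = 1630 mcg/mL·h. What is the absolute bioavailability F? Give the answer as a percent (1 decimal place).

F = 88.8%

F = (AUC_ev / D_ev) / (AUC_iv / D_iv)
  = (1630/15) / (612/5)
  = 108.667 / 122.4 = 0.8878
  = 88.78%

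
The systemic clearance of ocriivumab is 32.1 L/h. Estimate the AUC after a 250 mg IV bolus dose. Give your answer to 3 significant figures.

AUC = 7.79 mg/L·h

AUC_0→∞ = Dose_iv / CL
        = 250 / 32.1 = 7.78816 mg/L·h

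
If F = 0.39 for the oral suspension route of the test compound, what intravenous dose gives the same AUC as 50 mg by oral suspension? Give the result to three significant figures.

D_iv = 19.5 mg

Systemic exposure from an extravascular dose = F × D_ev, so the equivalent IV dose is F × D_ev.
D_iv = F × D_ev = 0.39 × 50 = 19.5 mg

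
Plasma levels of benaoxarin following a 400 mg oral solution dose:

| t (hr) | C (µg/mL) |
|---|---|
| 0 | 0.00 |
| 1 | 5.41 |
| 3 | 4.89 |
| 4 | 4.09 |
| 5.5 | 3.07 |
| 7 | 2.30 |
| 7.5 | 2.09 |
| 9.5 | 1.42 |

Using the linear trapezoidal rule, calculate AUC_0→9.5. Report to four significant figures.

Trapezoidal AUC_0→9.5:
  [0→1]: (0.00+5.41)/2 × 1 = 2.705
  [1→3]: (5.41+4.89)/2 × 2 = 10.3
  [3→4]: (4.89+4.09)/2 × 1 = 4.49
  [4→5.5]: (4.09+3.07)/2 × 1.5 = 5.37
  [5.5→7]: (3.07+2.30)/2 × 1.5 = 4.0275
  [7→7.5]: (2.30+2.09)/2 × 0.5 = 1.0975
  [7.5→9.5]: (2.09+1.42)/2 × 2 = 3.51
  Sum = 31.5 µg/mL·hr

AUC = 31.50 µg/mL·hr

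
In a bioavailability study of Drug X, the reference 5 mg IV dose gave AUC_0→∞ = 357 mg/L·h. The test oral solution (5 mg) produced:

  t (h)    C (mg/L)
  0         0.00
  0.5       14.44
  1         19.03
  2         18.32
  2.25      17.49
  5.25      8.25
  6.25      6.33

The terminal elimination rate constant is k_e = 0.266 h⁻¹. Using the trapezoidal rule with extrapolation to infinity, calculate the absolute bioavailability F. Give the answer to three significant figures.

F = 0.294

Trapezoidal AUC_0→6.25 (oral solution):
  [0→0.5]: (0.00+14.44)/2 × 0.5 = 3.61
  [0.5→1]: (14.44+19.03)/2 × 0.5 = 8.3675
  [1→2]: (19.03+18.32)/2 × 1 = 18.675
  [2→2.25]: (18.32+17.49)/2 × 0.25 = 4.47625
  [2.25→5.25]: (17.49+8.25)/2 × 3 = 38.61
  [5.25→6.25]: (8.25+6.33)/2 × 1 = 7.29
  Sum = 81.02875 mg/L·h
Tail: C_last/k_e = 6.33/0.266 = 23.797
AUC_0→∞ (oral solution) = 81.02875 + 23.797 = 104.82575 mg/L·h
F = (AUC_ev/D_ev)/(AUC_iv/D_iv) = (104.82575/5)/(357/5) = 20.96515/71.4 = 0.2936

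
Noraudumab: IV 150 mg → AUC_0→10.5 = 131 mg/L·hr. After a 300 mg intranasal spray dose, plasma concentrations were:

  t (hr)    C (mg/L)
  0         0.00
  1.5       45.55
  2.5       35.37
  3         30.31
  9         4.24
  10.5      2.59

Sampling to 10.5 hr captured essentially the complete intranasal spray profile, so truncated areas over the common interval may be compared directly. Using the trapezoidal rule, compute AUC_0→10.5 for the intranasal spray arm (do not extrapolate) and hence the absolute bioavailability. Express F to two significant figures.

Trapezoidal AUC_0→10.5 (intranasal spray):
  [0→1.5]: (0.00+45.55)/2 × 1.5 = 34.1625
  [1.5→2.5]: (45.55+35.37)/2 × 1 = 40.46
  [2.5→3]: (35.37+30.31)/2 × 0.5 = 16.42
  [3→9]: (30.31+4.24)/2 × 6 = 103.65
  [9→10.5]: (4.24+2.59)/2 × 1.5 = 5.1225
  Sum = 199.815 mg/L·hr
F = (AUC_ev/D_ev)/(AUC_iv/D_iv) = (199.815/300)/(131/150) = 0.66605/0.873333 = 0.7627

F = 0.76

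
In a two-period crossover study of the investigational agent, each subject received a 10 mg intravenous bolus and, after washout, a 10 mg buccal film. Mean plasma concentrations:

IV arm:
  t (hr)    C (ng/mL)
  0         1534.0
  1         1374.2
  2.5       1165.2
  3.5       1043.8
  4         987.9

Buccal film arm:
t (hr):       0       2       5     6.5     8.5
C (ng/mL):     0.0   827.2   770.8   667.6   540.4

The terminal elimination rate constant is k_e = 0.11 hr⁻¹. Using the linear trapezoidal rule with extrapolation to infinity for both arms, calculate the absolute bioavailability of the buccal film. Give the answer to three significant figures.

Trapezoidal AUC_0→4 (IV):
  [0→1]: (1534.0+1374.2)/2 × 1 = 1454.1
  [1→2.5]: (1374.2+1165.2)/2 × 1.5 = 1904.55
  [2.5→3.5]: (1165.2+1043.8)/2 × 1 = 1104.5
  [3.5→4]: (1043.8+987.9)/2 × 0.5 = 507.925
  Sum = 4971.075 ng/mL·hr
IV tail: 987.9/0.11 = 8980.909; AUC_iv,0→∞ = 4971.075 + 8980.909 = 13951.984 ng/mL·hr
Trapezoidal AUC_0→8.5 (buccal film):
  [0→2]: (0.0+827.2)/2 × 2 = 827.2
  [2→5]: (827.2+770.8)/2 × 3 = 2397.0
  [5→6.5]: (770.8+667.6)/2 × 1.5 = 1078.8
  [6.5→8.5]: (667.6+540.4)/2 × 2 = 1208.0
  Sum = 5511.0 ng/mL·hr
buccal film tail: 540.4/0.11 = 4912.727; AUC_ev,0→∞ = 5511.0 + 4912.727 = 10423.727 ng/mL·hr
F = (AUC_ev/D_ev)/(AUC_iv/D_iv) = (10423.727/10)/(13951.984/10) = 1042.3727/1395.1984 = 0.7471

F = 0.747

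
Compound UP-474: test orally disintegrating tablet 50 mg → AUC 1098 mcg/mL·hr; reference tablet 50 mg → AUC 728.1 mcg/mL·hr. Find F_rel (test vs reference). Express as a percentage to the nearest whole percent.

F_rel = (AUC_test/D_test) / (AUC_ref/D_ref)
      = (1098/50) / (728.1/50)
      = 21.96 / 14.562 = 1.5080 = 150.80%

F_rel = 151%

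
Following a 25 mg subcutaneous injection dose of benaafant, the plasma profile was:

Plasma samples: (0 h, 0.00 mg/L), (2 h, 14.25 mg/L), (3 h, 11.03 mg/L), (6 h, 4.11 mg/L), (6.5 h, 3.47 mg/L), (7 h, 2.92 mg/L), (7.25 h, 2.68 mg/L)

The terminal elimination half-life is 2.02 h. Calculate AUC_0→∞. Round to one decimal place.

Trapezoidal AUC_0→7.25:
  [0→2]: (0.00+14.25)/2 × 2 = 14.25
  [2→3]: (14.25+11.03)/2 × 1 = 12.64
  [3→6]: (11.03+4.11)/2 × 3 = 22.71
  [6→6.5]: (4.11+3.47)/2 × 0.5 = 1.895
  [6.5→7]: (3.47+2.92)/2 × 0.5 = 1.5975
  [7→7.25]: (2.92+2.68)/2 × 0.25 = 0.7
  Sum = 53.7925 mg/L·h
k_e = ln2 / t½ = 0.693147 / 2.02 = 0.3431 h^-1
Extrapolated tail: C_last / k_e = 2.68 / 0.3431 = 7.811
AUC_0→∞ = 53.7925 + 7.811 = 61.6035 mg/L·h

AUC = 61.6 mg/L·h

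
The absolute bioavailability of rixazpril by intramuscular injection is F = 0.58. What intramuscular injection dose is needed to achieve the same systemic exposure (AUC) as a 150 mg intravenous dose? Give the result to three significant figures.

D_intramuscular = 259 mg

For equal systemic exposure: F × D_ev = D_iv
D_ev = D_iv / F = 150 / 0.58 = 258.621 mg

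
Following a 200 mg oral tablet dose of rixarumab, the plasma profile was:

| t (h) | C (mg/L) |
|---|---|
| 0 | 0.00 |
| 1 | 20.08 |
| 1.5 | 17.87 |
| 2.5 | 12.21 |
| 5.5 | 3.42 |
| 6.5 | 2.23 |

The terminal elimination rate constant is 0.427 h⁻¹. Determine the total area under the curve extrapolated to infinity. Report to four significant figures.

AUC = 66.06 mg/L·h

Trapezoidal AUC_0→6.5:
  [0→1]: (0.00+20.08)/2 × 1 = 10.04
  [1→1.5]: (20.08+17.87)/2 × 0.5 = 9.4875
  [1.5→2.5]: (17.87+12.21)/2 × 1 = 15.04
  [2.5→5.5]: (12.21+3.42)/2 × 3 = 23.445
  [5.5→6.5]: (3.42+2.23)/2 × 1 = 2.825
  Sum = 60.8375 mg/L·h
Extrapolated tail: C_last / k_e = 2.23 / 0.427 = 5.222
AUC_0→∞ = 60.8375 + 5.222 = 66.0595 mg/L·h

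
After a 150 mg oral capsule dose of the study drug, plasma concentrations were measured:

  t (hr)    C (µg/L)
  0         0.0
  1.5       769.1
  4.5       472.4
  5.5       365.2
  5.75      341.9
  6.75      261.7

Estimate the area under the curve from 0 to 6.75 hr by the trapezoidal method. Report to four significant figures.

AUC = 3248 µg/L·hr

Trapezoidal AUC_0→6.75:
  [0→1.5]: (0.0+769.1)/2 × 1.5 = 576.825
  [1.5→4.5]: (769.1+472.4)/2 × 3 = 1862.25
  [4.5→5.5]: (472.4+365.2)/2 × 1 = 418.8
  [5.5→5.75]: (365.2+341.9)/2 × 0.25 = 88.3875
  [5.75→6.75]: (341.9+261.7)/2 × 1 = 301.8
  Sum = 3248.0625 µg/L·hr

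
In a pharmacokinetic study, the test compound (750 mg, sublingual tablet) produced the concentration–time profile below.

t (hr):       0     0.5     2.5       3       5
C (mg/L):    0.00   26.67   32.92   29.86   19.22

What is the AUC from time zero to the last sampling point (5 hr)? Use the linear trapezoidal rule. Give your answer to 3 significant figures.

Trapezoidal AUC_0→5:
  [0→0.5]: (0.00+26.67)/2 × 0.5 = 6.6675
  [0.5→2.5]: (26.67+32.92)/2 × 2 = 59.59
  [2.5→3]: (32.92+29.86)/2 × 0.5 = 15.695
  [3→5]: (29.86+19.22)/2 × 2 = 49.08
  Sum = 131.0325 mg/L·hr

AUC = 131 mg/L·hr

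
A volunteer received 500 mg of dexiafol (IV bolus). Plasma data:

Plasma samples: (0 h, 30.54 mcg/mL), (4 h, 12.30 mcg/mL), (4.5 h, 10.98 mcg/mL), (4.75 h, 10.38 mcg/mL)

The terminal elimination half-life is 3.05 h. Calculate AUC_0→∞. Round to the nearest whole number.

Trapezoidal AUC_0→4.75:
  [0→4]: (30.54+12.30)/2 × 4 = 85.68
  [4→4.5]: (12.30+10.98)/2 × 0.5 = 5.82
  [4.5→4.75]: (10.98+10.38)/2 × 0.25 = 2.67
  Sum = 94.17 mcg/mL·h
k_e = ln2 / t½ = 0.693147 / 3.05 = 0.2273 h^-1
Extrapolated tail: C_last / k_e = 10.38 / 0.2273 = 45.667
AUC_0→∞ = 94.17 + 45.667 = 139.837 mcg/mL·h

AUC = 140 mcg/mL·h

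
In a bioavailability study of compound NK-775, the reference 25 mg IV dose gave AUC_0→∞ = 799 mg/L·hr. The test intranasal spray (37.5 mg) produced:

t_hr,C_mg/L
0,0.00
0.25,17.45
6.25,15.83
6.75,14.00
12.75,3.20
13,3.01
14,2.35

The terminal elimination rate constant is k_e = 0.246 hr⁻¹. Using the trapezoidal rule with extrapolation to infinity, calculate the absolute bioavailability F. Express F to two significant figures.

Trapezoidal AUC_0→14 (intranasal spray):
  [0→0.25]: (0.00+17.45)/2 × 0.25 = 2.18125
  [0.25→6.25]: (17.45+15.83)/2 × 6 = 99.84
  [6.25→6.75]: (15.83+14.00)/2 × 0.5 = 7.4575
  [6.75→12.75]: (14.00+3.20)/2 × 6 = 51.6
  [12.75→13]: (3.20+3.01)/2 × 0.25 = 0.77625
  [13→14]: (3.01+2.35)/2 × 1 = 2.68
  Sum = 164.535 mg/L·hr
Tail: C_last/k_e = 2.35/0.246 = 9.553
AUC_0→∞ (intranasal spray) = 164.535 + 9.553 = 174.088 mg/L·hr
F = (AUC_ev/D_ev)/(AUC_iv/D_iv) = (174.088/37.5)/(799/25) = 4.64235/31.96 = 0.1453

F = 0.15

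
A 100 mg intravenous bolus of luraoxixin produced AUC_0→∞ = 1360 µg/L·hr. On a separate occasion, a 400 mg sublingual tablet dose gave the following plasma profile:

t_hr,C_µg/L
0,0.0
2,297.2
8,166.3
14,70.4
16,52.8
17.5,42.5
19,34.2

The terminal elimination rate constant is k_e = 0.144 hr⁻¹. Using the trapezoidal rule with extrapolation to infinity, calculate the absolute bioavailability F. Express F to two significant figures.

Trapezoidal AUC_0→19 (sublingual tablet):
  [0→2]: (0.0+297.2)/2 × 2 = 297.2
  [2→8]: (297.2+166.3)/2 × 6 = 1390.5
  [8→14]: (166.3+70.4)/2 × 6 = 710.1
  [14→16]: (70.4+52.8)/2 × 2 = 123.2
  [16→17.5]: (52.8+42.5)/2 × 1.5 = 71.475
  [17.5→19]: (42.5+34.2)/2 × 1.5 = 57.525
  Sum = 2650.0 µg/L·hr
Tail: C_last/k_e = 34.2/0.144 = 237.500
AUC_0→∞ (sublingual tablet) = 2650.0 + 237.500 = 2887.5 µg/L·hr
F = (AUC_ev/D_ev)/(AUC_iv/D_iv) = (2887.5/400)/(1360/100) = 7.21875/13.6 = 0.5308

F = 0.53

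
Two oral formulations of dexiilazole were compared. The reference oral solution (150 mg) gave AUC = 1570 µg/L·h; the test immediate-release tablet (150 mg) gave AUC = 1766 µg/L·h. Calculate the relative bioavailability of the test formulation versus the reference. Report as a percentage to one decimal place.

F_rel = (AUC_test/D_test) / (AUC_ref/D_ref)
      = (1766/150) / (1570/150)
      = 11.7733 / 10.4667 = 1.1248 = 112.48%

F_rel = 112.5%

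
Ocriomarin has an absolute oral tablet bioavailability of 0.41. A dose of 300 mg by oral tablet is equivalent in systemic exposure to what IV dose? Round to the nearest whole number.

D_iv = 123 mg

Systemic exposure from an extravascular dose = F × D_ev, so the equivalent IV dose is F × D_ev.
D_iv = F × D_ev = 0.41 × 300 = 123 mg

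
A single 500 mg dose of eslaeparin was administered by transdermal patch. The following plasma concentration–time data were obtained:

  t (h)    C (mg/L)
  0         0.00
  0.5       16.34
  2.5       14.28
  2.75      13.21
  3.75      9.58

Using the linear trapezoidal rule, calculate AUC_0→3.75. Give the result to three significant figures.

Trapezoidal AUC_0→3.75:
  [0→0.5]: (0.00+16.34)/2 × 0.5 = 4.085
  [0.5→2.5]: (16.34+14.28)/2 × 2 = 30.62
  [2.5→2.75]: (14.28+13.21)/2 × 0.25 = 3.43625
  [2.75→3.75]: (13.21+9.58)/2 × 1 = 11.395
  Sum = 49.53625 mg/L·h

AUC = 49.5 mg/L·h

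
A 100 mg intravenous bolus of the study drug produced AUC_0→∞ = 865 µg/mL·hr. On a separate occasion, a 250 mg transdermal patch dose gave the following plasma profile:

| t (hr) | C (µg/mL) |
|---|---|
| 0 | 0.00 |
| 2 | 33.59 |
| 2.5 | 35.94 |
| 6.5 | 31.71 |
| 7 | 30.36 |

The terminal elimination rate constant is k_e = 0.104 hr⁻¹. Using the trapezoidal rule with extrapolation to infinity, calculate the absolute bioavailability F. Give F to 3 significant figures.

Trapezoidal AUC_0→7 (transdermal patch):
  [0→2]: (0.00+33.59)/2 × 2 = 33.59
  [2→2.5]: (33.59+35.94)/2 × 0.5 = 17.3825
  [2.5→6.5]: (35.94+31.71)/2 × 4 = 135.3
  [6.5→7]: (31.71+30.36)/2 × 0.5 = 15.5175
  Sum = 201.79 µg/mL·hr
Tail: C_last/k_e = 30.36/0.104 = 291.923
AUC_0→∞ (transdermal patch) = 201.79 + 291.923 = 493.713 µg/mL·hr
F = (AUC_ev/D_ev)/(AUC_iv/D_iv) = (493.713/250)/(865/100) = 1.974852/8.65 = 0.2283

F = 0.228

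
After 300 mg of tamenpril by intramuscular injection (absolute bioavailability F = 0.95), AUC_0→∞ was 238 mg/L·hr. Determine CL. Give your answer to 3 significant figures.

CL = 1.20 L/hr

CL = F × Dose / AUC_0→∞
   = 0.95 × 300 / 238 = 1.19748 L/hr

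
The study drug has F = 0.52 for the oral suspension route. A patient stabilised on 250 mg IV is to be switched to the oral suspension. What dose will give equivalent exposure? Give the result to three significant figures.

D_oral = 481 mg

For equal systemic exposure: F × D_ev = D_iv
D_ev = D_iv / F = 250 / 0.52 = 480.769 mg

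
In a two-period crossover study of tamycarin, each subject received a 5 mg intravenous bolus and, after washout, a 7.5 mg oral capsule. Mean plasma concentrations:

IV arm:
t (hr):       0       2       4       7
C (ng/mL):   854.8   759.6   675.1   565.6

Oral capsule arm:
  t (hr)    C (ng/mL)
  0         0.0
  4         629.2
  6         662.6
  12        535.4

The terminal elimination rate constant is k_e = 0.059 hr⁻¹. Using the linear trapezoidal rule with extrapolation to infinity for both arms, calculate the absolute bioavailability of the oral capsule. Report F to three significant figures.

F = 0.700

Trapezoidal AUC_0→7 (IV):
  [0→2]: (854.8+759.6)/2 × 2 = 1614.4
  [2→4]: (759.6+675.1)/2 × 2 = 1434.7
  [4→7]: (675.1+565.6)/2 × 3 = 1861.05
  Sum = 4910.15 ng/mL·hr
IV tail: 565.6/0.059 = 9586.441; AUC_iv,0→∞ = 4910.15 + 9586.441 = 14496.591 ng/mL·hr
Trapezoidal AUC_0→12 (oral capsule):
  [0→4]: (0.0+629.2)/2 × 4 = 1258.4
  [4→6]: (629.2+662.6)/2 × 2 = 1291.8
  [6→12]: (662.6+535.4)/2 × 6 = 3594.0
  Sum = 6144.2 ng/mL·hr
oral capsule tail: 535.4/0.059 = 9074.576; AUC_ev,0→∞ = 6144.2 + 9074.576 = 15218.776 ng/mL·hr
F = (AUC_ev/D_ev)/(AUC_iv/D_iv) = (15218.776/7.5)/(14496.591/5) = 2029.17/2899.3182 = 0.6999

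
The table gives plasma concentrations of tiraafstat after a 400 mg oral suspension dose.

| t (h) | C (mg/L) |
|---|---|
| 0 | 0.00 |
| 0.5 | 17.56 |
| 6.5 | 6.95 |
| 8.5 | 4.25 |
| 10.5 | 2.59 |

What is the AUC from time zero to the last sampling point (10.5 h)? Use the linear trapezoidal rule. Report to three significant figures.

AUC = 96.0 mg/L·h

Trapezoidal AUC_0→10.5:
  [0→0.5]: (0.00+17.56)/2 × 0.5 = 4.39
  [0.5→6.5]: (17.56+6.95)/2 × 6 = 73.53
  [6.5→8.5]: (6.95+4.25)/2 × 2 = 11.2
  [8.5→10.5]: (4.25+2.59)/2 × 2 = 6.84
  Sum = 95.96 mg/L·h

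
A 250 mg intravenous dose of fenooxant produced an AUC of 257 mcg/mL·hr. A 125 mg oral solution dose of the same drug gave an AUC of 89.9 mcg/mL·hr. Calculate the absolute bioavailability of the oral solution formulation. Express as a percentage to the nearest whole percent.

F = 70%

F = (AUC_ev / D_ev) / (AUC_iv / D_iv)
  = (89.9/125) / (257/250)
  = 0.7192 / 1.028 = 0.6996
  = 69.96%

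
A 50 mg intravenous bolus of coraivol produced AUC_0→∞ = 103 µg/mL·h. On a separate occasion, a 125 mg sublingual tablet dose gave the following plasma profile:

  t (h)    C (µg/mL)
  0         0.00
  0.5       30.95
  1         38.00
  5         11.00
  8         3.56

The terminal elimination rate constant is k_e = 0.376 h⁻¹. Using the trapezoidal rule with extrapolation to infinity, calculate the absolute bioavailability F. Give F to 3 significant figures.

F = 0.599

Trapezoidal AUC_0→8 (sublingual tablet):
  [0→0.5]: (0.00+30.95)/2 × 0.5 = 7.7375
  [0.5→1]: (30.95+38.00)/2 × 0.5 = 17.2375
  [1→5]: (38.00+11.00)/2 × 4 = 98.0
  [5→8]: (11.00+3.56)/2 × 3 = 21.84
  Sum = 144.815 µg/mL·h
Tail: C_last/k_e = 3.56/0.376 = 9.468
AUC_0→∞ (sublingual tablet) = 144.815 + 9.468 = 154.283 µg/mL·h
F = (AUC_ev/D_ev)/(AUC_iv/D_iv) = (154.283/125)/(103/50) = 1.234264/2.06 = 0.5992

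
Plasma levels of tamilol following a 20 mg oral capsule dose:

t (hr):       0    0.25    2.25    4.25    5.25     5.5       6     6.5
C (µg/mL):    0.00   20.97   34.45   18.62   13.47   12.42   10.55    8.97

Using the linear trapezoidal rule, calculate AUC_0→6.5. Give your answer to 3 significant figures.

Trapezoidal AUC_0→6.5:
  [0→0.25]: (0.00+20.97)/2 × 0.25 = 2.62125
  [0.25→2.25]: (20.97+34.45)/2 × 2 = 55.42
  [2.25→4.25]: (34.45+18.62)/2 × 2 = 53.07
  [4.25→5.25]: (18.62+13.47)/2 × 1 = 16.045
  [5.25→5.5]: (13.47+12.42)/2 × 0.25 = 3.23625
  [5.5→6]: (12.42+10.55)/2 × 0.5 = 5.7425
  [6→6.5]: (10.55+8.97)/2 × 0.5 = 4.88
  Sum = 141.015 µg/mL·hr

AUC = 141 µg/mL·hr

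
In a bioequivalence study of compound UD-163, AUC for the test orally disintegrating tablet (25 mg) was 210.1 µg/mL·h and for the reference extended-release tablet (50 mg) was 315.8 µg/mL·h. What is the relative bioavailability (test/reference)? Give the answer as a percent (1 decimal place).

F_rel = (AUC_test/D_test) / (AUC_ref/D_ref)
      = (210.1/25) / (315.8/50)
      = 8.404 / 6.316 = 1.3306 = 133.06%

F_rel = 133.1%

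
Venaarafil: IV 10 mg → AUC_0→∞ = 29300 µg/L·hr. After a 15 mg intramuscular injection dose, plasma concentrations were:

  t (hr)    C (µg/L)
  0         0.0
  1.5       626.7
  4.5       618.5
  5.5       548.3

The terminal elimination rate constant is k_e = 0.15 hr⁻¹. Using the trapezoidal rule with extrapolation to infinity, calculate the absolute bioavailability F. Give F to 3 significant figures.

F = 0.150

Trapezoidal AUC_0→5.5 (intramuscular injection):
  [0→1.5]: (0.0+626.7)/2 × 1.5 = 470.025
  [1.5→4.5]: (626.7+618.5)/2 × 3 = 1867.8
  [4.5→5.5]: (618.5+548.3)/2 × 1 = 583.4
  Sum = 2921.225 µg/L·hr
Tail: C_last/k_e = 548.3/0.15 = 3655.333
AUC_0→∞ (intramuscular injection) = 2921.225 + 3655.333 = 6576.558 µg/L·hr
F = (AUC_ev/D_ev)/(AUC_iv/D_iv) = (6576.558/15)/(29300/10) = 438.4372/2930 = 0.1496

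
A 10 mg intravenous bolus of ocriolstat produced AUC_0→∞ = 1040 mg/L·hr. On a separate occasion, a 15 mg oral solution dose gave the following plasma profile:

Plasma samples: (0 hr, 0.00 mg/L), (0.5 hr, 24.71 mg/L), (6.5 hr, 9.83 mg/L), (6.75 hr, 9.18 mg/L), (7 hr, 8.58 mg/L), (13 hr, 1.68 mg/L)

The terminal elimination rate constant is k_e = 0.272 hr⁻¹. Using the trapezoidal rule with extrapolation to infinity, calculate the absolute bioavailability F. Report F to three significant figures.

Trapezoidal AUC_0→13 (oral solution):
  [0→0.5]: (0.00+24.71)/2 × 0.5 = 6.1775
  [0.5→6.5]: (24.71+9.83)/2 × 6 = 103.62
  [6.5→6.75]: (9.83+9.18)/2 × 0.25 = 2.37625
  [6.75→7]: (9.18+8.58)/2 × 0.25 = 2.22
  [7→13]: (8.58+1.68)/2 × 6 = 30.78
  Sum = 145.17375 mg/L·hr
Tail: C_last/k_e = 1.68/0.272 = 6.176
AUC_0→∞ (oral solution) = 145.17375 + 6.176 = 151.34975 mg/L·hr
F = (AUC_ev/D_ev)/(AUC_iv/D_iv) = (151.34975/15)/(1040/10) = 10.09/104 = 0.0970

F = 0.0970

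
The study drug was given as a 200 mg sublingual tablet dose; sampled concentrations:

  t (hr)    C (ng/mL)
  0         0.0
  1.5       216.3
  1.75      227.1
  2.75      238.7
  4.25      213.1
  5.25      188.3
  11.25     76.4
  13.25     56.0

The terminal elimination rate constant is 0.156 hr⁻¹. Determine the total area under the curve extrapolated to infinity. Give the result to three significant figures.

Trapezoidal AUC_0→13.25:
  [0→1.5]: (0.0+216.3)/2 × 1.5 = 162.225
  [1.5→1.75]: (216.3+227.1)/2 × 0.25 = 55.425
  [1.75→2.75]: (227.1+238.7)/2 × 1 = 232.9
  [2.75→4.25]: (238.7+213.1)/2 × 1.5 = 338.85
  [4.25→5.25]: (213.1+188.3)/2 × 1 = 200.7
  [5.25→11.25]: (188.3+76.4)/2 × 6 = 794.1
  [11.25→13.25]: (76.4+56.0)/2 × 2 = 132.4
  Sum = 1916.6 ng/mL·hr
Extrapolated tail: C_last / k_e = 56.0 / 0.156 = 358.974
AUC_0→∞ = 1916.6 + 358.974 = 2275.574 ng/mL·hr

AUC = 2280 ng/mL·hr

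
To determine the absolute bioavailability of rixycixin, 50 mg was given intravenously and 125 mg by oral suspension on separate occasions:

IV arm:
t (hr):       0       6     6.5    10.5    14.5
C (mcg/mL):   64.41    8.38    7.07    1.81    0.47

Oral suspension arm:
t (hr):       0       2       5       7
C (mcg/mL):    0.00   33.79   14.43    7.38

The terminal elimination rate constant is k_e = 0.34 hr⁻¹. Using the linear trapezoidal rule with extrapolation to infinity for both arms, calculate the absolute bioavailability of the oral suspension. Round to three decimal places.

Trapezoidal AUC_0→14.5 (IV):
  [0→6]: (64.41+8.38)/2 × 6 = 218.37
  [6→6.5]: (8.38+7.07)/2 × 0.5 = 3.8625
  [6.5→10.5]: (7.07+1.81)/2 × 4 = 17.76
  [10.5→14.5]: (1.81+0.47)/2 × 4 = 4.56
  Sum = 244.5525 mcg/mL·hr
IV tail: 0.47/0.34 = 1.382; AUC_iv,0→∞ = 244.5525 + 1.382 = 245.9345 mcg/mL·hr
Trapezoidal AUC_0→7 (oral suspension):
  [0→2]: (0.00+33.79)/2 × 2 = 33.79
  [2→5]: (33.79+14.43)/2 × 3 = 72.33
  [5→7]: (14.43+7.38)/2 × 2 = 21.81
  Sum = 127.93 mcg/mL·hr
oral suspension tail: 7.38/0.34 = 21.706; AUC_ev,0→∞ = 127.93 + 21.706 = 149.636 mcg/mL·hr
F = (AUC_ev/D_ev)/(AUC_iv/D_iv) = (149.636/125)/(245.9345/50) = 1.197088/4.91869 = 0.2434

F = 0.243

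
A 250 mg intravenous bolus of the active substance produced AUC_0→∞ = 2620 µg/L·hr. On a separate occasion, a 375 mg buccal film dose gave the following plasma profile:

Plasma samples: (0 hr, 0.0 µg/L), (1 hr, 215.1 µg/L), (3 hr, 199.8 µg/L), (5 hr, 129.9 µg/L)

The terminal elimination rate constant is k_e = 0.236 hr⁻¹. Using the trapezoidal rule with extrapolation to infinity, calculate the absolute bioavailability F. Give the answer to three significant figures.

Trapezoidal AUC_0→5 (buccal film):
  [0→1]: (0.0+215.1)/2 × 1 = 107.55
  [1→3]: (215.1+199.8)/2 × 2 = 414.9
  [3→5]: (199.8+129.9)/2 × 2 = 329.7
  Sum = 852.15 µg/L·hr
Tail: C_last/k_e = 129.9/0.236 = 550.424
AUC_0→∞ (buccal film) = 852.15 + 550.424 = 1402.574 µg/L·hr
F = (AUC_ev/D_ev)/(AUC_iv/D_iv) = (1402.574/375)/(2620/250) = 3.7402/10.48 = 0.3569

F = 0.357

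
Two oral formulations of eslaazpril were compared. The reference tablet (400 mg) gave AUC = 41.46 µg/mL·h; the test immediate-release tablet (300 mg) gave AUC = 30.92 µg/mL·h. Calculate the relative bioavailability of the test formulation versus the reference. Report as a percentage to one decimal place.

F_rel = (AUC_test/D_test) / (AUC_ref/D_ref)
      = (30.92/300) / (41.46/400)
      = 0.103067 / 0.10365 = 0.9944 = 99.44%

F_rel = 99.4%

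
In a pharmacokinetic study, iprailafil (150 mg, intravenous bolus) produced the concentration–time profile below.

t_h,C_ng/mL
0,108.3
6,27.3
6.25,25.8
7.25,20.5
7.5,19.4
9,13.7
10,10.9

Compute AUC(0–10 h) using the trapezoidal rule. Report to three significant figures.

AUC = 479 ng/mL·h

Trapezoidal AUC_0→10:
  [0→6]: (108.3+27.3)/2 × 6 = 406.8
  [6→6.25]: (27.3+25.8)/2 × 0.25 = 6.6375
  [6.25→7.25]: (25.8+20.5)/2 × 1 = 23.15
  [7.25→7.5]: (20.5+19.4)/2 × 0.25 = 4.9875
  [7.5→9]: (19.4+13.7)/2 × 1.5 = 24.825
  [9→10]: (13.7+10.9)/2 × 1 = 12.3
  Sum = 478.7 ng/mL·h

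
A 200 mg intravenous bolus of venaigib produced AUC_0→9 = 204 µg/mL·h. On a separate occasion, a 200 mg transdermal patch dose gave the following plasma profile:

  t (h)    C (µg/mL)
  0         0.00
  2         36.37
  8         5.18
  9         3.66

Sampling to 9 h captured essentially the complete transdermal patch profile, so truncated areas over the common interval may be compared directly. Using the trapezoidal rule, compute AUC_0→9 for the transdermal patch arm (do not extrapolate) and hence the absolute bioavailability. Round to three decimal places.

F = 0.811

Trapezoidal AUC_0→9 (transdermal patch):
  [0→2]: (0.00+36.37)/2 × 2 = 36.37
  [2→8]: (36.37+5.18)/2 × 6 = 124.65
  [8→9]: (5.18+3.66)/2 × 1 = 4.42
  Sum = 165.44 µg/mL·h
F = (AUC_ev/D_ev)/(AUC_iv/D_iv) = (165.44/200)/(204/200) = 0.8272/1.02 = 0.8110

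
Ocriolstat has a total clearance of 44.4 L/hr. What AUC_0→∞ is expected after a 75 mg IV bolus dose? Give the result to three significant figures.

AUC = 1.69 mg/L·hr

AUC_0→∞ = Dose_iv / CL
        = 75 / 44.4 = 1.68919 mg/L·hr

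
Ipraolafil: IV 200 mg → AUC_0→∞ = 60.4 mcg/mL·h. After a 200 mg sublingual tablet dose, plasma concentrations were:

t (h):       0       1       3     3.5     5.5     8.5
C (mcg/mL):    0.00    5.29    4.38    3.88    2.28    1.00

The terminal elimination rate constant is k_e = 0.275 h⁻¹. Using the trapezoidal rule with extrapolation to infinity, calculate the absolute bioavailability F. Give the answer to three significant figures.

F = 0.482

Trapezoidal AUC_0→8.5 (sublingual tablet):
  [0→1]: (0.00+5.29)/2 × 1 = 2.645
  [1→3]: (5.29+4.38)/2 × 2 = 9.67
  [3→3.5]: (4.38+3.88)/2 × 0.5 = 2.065
  [3.5→5.5]: (3.88+2.28)/2 × 2 = 6.16
  [5.5→8.5]: (2.28+1.00)/2 × 3 = 4.92
  Sum = 25.46 mcg/mL·h
Tail: C_last/k_e = 1.00/0.275 = 3.636
AUC_0→∞ (sublingual tablet) = 25.46 + 3.636 = 29.096 mcg/mL·h
F = (AUC_ev/D_ev)/(AUC_iv/D_iv) = (29.096/200)/(60.4/200) = 0.14548/0.302 = 0.4817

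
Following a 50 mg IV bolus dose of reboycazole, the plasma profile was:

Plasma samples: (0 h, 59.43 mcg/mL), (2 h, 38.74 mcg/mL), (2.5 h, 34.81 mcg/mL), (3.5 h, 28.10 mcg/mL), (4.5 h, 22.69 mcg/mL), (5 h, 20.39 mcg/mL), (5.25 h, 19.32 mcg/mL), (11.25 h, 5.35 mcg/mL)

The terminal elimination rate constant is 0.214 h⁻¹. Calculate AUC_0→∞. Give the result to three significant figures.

AUC = 288 mcg/mL·h

Trapezoidal AUC_0→11.25:
  [0→2]: (59.43+38.74)/2 × 2 = 98.17
  [2→2.5]: (38.74+34.81)/2 × 0.5 = 18.3875
  [2.5→3.5]: (34.81+28.10)/2 × 1 = 31.455
  [3.5→4.5]: (28.10+22.69)/2 × 1 = 25.395
  [4.5→5]: (22.69+20.39)/2 × 0.5 = 10.77
  [5→5.25]: (20.39+19.32)/2 × 0.25 = 4.96375
  [5.25→11.25]: (19.32+5.35)/2 × 6 = 74.01
  Sum = 263.15125 mcg/mL·h
Extrapolated tail: C_last / k_e = 5.35 / 0.214 = 25.000
AUC_0→∞ = 263.15125 + 25.000 = 288.15125 mcg/mL·h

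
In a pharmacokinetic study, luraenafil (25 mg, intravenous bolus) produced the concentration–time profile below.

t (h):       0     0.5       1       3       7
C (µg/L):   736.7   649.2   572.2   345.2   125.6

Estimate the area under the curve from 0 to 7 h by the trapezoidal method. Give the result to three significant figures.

Trapezoidal AUC_0→7:
  [0→0.5]: (736.7+649.2)/2 × 0.5 = 346.475
  [0.5→1]: (649.2+572.2)/2 × 0.5 = 305.35
  [1→3]: (572.2+345.2)/2 × 2 = 917.4
  [3→7]: (345.2+125.6)/2 × 4 = 941.6
  Sum = 2510.825 µg/L·h

AUC = 2510 µg/L·h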